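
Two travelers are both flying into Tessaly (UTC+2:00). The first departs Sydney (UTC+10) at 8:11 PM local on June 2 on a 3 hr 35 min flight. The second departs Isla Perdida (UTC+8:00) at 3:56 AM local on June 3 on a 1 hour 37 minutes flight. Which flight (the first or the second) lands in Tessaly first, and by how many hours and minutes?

the first, by 7 hours 47 minutes

Flight 1 in UTC: 8:11 PM − 10:00 = 10:11 AM on Jun 2.
+3 hours 35 minutes → arrive 1:46 PM UTC on Jun 2.
Flight 2 in UTC: 3:56 AM − 8:00 = 7:56 PM on Jun 2.
+1 hour 37 minutes → arrive 9:33 PM UTC on Jun 2.
Flight 1 lands earlier by 7 hours 47 minutes.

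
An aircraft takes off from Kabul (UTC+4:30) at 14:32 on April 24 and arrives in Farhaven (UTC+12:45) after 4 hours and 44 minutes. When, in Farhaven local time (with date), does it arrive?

Convert departure to UTC: 14:32 − 4:30 = 10:02 UTC on Apr 24.
Add 4 hours 44 minutes travel time → 14:46 UTC.
Farhaven is UTC+12:45, so local arrival = 14:46 + 12:45 = 03:31 on Apr 25.

03:31 on April 25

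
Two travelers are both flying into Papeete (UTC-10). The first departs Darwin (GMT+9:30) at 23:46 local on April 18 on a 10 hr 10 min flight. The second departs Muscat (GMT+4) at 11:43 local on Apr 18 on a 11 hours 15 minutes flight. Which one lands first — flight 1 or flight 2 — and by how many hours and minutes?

the second, by 5 hours 28 minutes

Flight 1 in UTC: 23:46 − 9:30 = 14:16 on Apr 18.
+10 hours and 10 minutes → arrive 00:26 UTC on Apr 19.
Flight 2 in UTC: 11:43 − 4:00 = 07:43 on Apr 18.
+11 hours and 15 minutes → arrive 18:58 UTC on Apr 18.
Flight 2 lands earlier by 5 hours 28 minutes.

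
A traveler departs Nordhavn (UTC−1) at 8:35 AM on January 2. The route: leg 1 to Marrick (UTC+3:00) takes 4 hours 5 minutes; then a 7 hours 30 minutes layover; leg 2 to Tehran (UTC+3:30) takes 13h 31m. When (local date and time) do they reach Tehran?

Convert departure to UTC: 8:35 AM + 1:00 = 9:35 AM UTC on Jan 2.
Add 4 hours 5 minutes leg 1 → 1:40 PM UTC.
Add 7 hours 30 minutes layover in Marrick → 9:10 PM UTC.
Add 13 hours and 31 minutes leg 2 → 10:41 AM UTC (Jan 3).
Tehran is UTC+3:30, so local arrival = 10:41 AM + 3:30 = 2:11 PM on Jan 3.

2:11 PM on January 3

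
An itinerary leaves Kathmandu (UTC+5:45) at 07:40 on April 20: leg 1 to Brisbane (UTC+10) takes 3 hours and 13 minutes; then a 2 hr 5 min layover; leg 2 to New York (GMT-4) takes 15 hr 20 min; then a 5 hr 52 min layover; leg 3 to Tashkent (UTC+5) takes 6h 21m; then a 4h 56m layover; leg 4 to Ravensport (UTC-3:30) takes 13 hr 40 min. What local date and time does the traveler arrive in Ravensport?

01:52 on April 22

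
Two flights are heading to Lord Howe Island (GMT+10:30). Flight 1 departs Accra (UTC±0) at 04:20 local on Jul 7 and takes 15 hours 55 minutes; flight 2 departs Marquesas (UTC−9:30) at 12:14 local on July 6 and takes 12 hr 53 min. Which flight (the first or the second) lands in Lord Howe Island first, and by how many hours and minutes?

the second, by 9 hours 38 minutes

Flight 1 departs at 04:20 UTC (Jul 7).
+15 hours 55 minutes → arrive 20:15 UTC on Jul 7.
Flight 2 in UTC: 12:14 + 9:30 = 21:44 on Jul 6.
+12 hours 53 minutes → arrive 10:37 UTC on Jul 7.
Flight 2 lands earlier by 9 hours 38 minutes.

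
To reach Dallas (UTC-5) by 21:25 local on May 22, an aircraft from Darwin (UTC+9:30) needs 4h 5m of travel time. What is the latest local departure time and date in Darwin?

07:50 on May 23

Target arrival in UTC: 21:25 + 5:00 = 02:25 on May 23.
Subtract 4 hours 5 minutes → departure 22:20 UTC on May 22.
Darwin is UTC+9:30: 22:20 + 9:30 = 07:50 on May 23.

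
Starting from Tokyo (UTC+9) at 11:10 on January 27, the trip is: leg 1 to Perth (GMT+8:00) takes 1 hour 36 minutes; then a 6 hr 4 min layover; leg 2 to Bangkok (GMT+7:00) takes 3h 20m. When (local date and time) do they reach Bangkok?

20:10 on January 27

Convert departure to UTC: 11:10 − 9:00 = 02:10 UTC on Jan 27.
Add 1 hour 36 minutes leg 1 → 03:46 UTC.
Add 6 hours and 4 minutes layover in Perth → 09:50 UTC.
Add 3 hours 20 minutes leg 2 → 13:10 UTC.
Bangkok is UTC+7:00, so local arrival = 13:10 + 7:00 = 20:10 on Jan 27.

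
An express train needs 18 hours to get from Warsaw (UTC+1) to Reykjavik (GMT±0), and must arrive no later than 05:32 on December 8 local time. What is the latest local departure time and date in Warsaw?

12:32 on Dec 7

Target arrival is already UTC: 05:32 on Dec 8.
Subtract 18 hours → departure 11:32 UTC on Dec 7.
Warsaw is UTC+1:00: 11:32 + 1:00 = 12:32 on Dec 7.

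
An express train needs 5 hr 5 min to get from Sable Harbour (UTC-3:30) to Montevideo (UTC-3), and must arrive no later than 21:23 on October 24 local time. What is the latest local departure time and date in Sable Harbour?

Target arrival in UTC: 21:23 + 3:00 = 00:23 on Oct 25.
Subtract 5 hours and 5 minutes → departure 19:18 UTC on Oct 24.
Sable Harbour is UTC−3:30: 19:18 − 3:30 = 15:48 on Oct 24.

15:48 on October 24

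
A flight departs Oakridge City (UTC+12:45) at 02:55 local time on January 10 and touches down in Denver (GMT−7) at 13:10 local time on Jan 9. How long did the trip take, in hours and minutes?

Departure in UTC: 02:55 − 12:45 = 14:10 on Jan 9.
Arrival in UTC: 13:10 + 7:00 = 20:10 on Jan 9.
Elapsed = 20:10 − 14:10 = 6 hours.

6 hours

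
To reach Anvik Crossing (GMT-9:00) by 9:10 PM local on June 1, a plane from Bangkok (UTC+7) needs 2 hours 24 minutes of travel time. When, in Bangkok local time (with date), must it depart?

Target arrival in UTC: 9:10 PM + 9:00 = 6:10 AM on Jun 2.
Subtract 2 hours and 24 minutes → departure 3:46 AM UTC on Jun 2.
Bangkok is UTC+7:00: 3:46 AM + 7:00 = 10:46 AM on Jun 2.

10:46 AM on June 2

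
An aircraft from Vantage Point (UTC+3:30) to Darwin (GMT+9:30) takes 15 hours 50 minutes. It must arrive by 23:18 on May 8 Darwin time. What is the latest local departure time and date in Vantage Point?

Target arrival in UTC: 23:18 − 9:30 = 13:48 on May 8.
Subtract 15 hours 50 minutes → departure 21:58 UTC on May 7.
Vantage Point is UTC+3:30: 21:58 + 3:30 = 01:28 on May 8.

01:28 on May 8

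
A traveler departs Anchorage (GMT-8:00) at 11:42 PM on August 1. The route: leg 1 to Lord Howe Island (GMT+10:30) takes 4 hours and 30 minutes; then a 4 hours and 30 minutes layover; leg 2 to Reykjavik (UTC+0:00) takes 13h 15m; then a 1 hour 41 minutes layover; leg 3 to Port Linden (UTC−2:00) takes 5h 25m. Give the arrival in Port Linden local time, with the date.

11:03 AM on August 3

Convert departure to UTC: 11:42 PM + 8:00 = 7:42 AM UTC on Aug 2.
Add 4 hours and 30 minutes leg 1 → 12:12 PM UTC.
Add 4 hours and 30 minutes layover in Lord Howe Island → 4:42 PM UTC.
Add 13 hours and 15 minutes leg 2 → 5:57 AM UTC (Aug 3).
Add 1 hour 41 minutes layover in Reykjavik → 7:38 AM UTC.
Add 5 hours 25 minutes leg 3 → 1:03 PM UTC.
Port Linden is UTC−2:00, so local arrival = 1:03 PM − 2:00 = 11:03 AM on Aug 3.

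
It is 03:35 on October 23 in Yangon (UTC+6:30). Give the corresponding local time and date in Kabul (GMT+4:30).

01:35 on October 23

Kabul is 2:00 behind Yangon.
Shift by the zone difference: 03:35 − 2:00 = 01:35 on Oct 23 in Kabul.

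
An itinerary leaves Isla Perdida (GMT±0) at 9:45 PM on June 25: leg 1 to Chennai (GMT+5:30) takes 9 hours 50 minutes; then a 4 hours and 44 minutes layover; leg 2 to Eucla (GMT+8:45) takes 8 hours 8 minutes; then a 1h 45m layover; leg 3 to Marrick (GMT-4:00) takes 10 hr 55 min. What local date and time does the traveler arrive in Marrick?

Isla Perdida is at UTC+0, so departure is already 9:45 PM UTC on Jun 25.
Add 9 hours 50 minutes leg 1 → 7:35 AM UTC (Jun 26).
Add 4 hours and 44 minutes layover in Chennai → 12:19 PM UTC.
Add 8 hours 8 minutes leg 2 → 8:27 PM UTC.
Add 1 hour and 45 minutes layover in Eucla → 10:12 PM UTC.
Add 10 hours and 55 minutes leg 3 → 9:07 AM UTC (Jun 27).
Marrick is UTC−4:00, so local arrival = 9:07 AM − 4:00 = 5:07 AM on Jun 27.

5:07 AM on June 27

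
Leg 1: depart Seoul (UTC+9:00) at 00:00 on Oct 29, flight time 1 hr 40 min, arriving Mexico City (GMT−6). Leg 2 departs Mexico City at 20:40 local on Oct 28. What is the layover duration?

Convert departure to UTC: 00:00 − 9:00 = 15:00 UTC on Oct 28.
Add 1 hour and 40 minutes flight time → 16:40 UTC.
Mexico City is UTC−6:00, so local arrival = 16:40 − 6:00 = 10:40 on Oct 28.
Layover = 20:40 − 10:40 = 10 hours.

10 hours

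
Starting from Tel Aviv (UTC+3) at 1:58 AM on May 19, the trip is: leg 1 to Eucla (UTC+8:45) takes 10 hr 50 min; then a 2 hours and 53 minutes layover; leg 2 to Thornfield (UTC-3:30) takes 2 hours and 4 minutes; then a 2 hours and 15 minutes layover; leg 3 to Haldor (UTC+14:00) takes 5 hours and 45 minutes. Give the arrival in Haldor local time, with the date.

12:45 PM on May 20

Convert departure to UTC: 1:58 AM − 3:00 = 10:58 PM UTC on May 18.
Add 10 hours 50 minutes leg 1 → 9:48 AM UTC (May 19).
Add 2 hours and 53 minutes layover in Eucla → 12:41 PM UTC.
Add 2 hours and 4 minutes leg 2 → 2:45 PM UTC.
Add 2 hours and 15 minutes layover in Thornfield → 5:00 PM UTC.
Add 5 hours and 45 minutes leg 3 → 10:45 PM UTC.
Haldor is UTC+14:00, so local arrival = 10:45 PM + 14:00 = 12:45 PM on May 20.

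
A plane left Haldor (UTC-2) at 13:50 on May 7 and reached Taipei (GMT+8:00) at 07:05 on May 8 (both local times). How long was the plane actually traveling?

Departure in UTC: 13:50 + 2:00 = 15:50 on May 7.
Arrival in UTC: 07:05 − 8:00 = 23:05 on May 7.
Elapsed = 23:05 − 15:50 = 7 hours 15 minutes.

7 hours 15 minutes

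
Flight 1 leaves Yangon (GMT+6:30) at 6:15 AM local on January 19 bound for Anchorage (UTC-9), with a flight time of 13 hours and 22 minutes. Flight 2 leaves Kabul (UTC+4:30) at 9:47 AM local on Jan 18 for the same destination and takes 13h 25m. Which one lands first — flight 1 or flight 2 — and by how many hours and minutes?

the second, by 18 hours 25 minutes

Flight 1 in UTC: 6:15 AM − 6:30 = 11:45 PM on Jan 18.
+13 hours 22 minutes → arrive 1:07 PM UTC on Jan 19.
Flight 2 in UTC: 9:47 AM − 4:30 = 5:17 AM on Jan 18.
+13 hours and 25 minutes → arrive 6:42 PM UTC on Jan 18.
Flight 2 lands earlier by 18 hours 25 minutes.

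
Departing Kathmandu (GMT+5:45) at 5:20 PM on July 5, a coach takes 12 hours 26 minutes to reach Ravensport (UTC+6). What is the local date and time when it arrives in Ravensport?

6:01 AM on July 6

Convert departure to UTC: 5:20 PM − 5:45 = 11:35 AM UTC on Jul 5.
Add 12 hours 26 minutes travel time → 12:01 AM UTC (Jul 6).
Ravensport is UTC+6:00, so local arrival = 12:01 AM + 6:00 = 6:01 AM on Jul 6.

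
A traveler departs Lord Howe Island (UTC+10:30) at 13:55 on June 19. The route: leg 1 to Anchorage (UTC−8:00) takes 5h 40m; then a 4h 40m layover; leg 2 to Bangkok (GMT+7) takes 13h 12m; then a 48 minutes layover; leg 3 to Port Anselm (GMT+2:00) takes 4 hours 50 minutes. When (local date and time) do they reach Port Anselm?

10:35 on June 20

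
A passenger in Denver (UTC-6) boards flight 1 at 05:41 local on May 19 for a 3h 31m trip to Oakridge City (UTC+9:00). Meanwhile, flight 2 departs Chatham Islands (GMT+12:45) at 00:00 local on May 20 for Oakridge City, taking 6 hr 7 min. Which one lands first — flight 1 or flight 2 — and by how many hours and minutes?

Flight 1 in UTC: 05:41 + 6:00 = 11:41 on May 19.
+3 hours 31 minutes → arrive 15:12 UTC on May 19.
Flight 2 in UTC: 00:00 − 12:45 = 11:15 on May 19.
+6 hours 7 minutes → arrive 17:22 UTC on May 19.
Flight 1 lands earlier by 2 hours 10 minutes.

the first, by 2 hours 10 minutes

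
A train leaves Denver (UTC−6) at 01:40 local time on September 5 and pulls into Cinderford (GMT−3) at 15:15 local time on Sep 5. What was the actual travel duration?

10 hours 35 minutes

Departure in UTC: 01:40 + 6:00 = 07:40 on Sep 5.
Arrival in UTC: 15:15 + 3:00 = 18:15 on Sep 5.
Elapsed = 18:15 − 07:40 = 10 hours 35 minutes.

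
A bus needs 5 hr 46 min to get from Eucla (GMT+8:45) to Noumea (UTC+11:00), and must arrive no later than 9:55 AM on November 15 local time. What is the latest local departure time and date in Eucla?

1:54 AM on Nov 15

Target arrival in UTC: 9:55 AM − 11:00 = 10:55 PM on Nov 14.
Subtract 5 hours 46 minutes → departure 5:09 PM UTC on Nov 14.
Eucla is UTC+8:45: 5:09 PM + 8:45 = 1:54 AM on Nov 15.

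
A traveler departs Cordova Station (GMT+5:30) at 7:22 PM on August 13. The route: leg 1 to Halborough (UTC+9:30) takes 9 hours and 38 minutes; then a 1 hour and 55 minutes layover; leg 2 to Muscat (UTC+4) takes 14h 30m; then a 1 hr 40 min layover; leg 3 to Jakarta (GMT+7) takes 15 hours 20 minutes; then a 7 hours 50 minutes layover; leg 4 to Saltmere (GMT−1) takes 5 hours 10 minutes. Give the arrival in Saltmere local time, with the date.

8:55 PM on Aug 15

Convert departure to UTC: 7:22 PM − 5:30 = 1:52 PM UTC on Aug 13.
Add 9 hours 38 minutes leg 1 → 11:30 PM UTC.
Add 1 hour 55 minutes layover in Halborough → 1:25 AM UTC (Aug 14).
Add 14 hours 30 minutes leg 2 → 3:55 PM UTC.
Add 1 hour and 40 minutes layover in Muscat → 5:35 PM UTC.
Add 15 hours 20 minutes leg 3 → 8:55 AM UTC (Aug 15).
Add 7 hours and 50 minutes layover in Jakarta → 4:45 PM UTC.
Add 5 hours and 10 minutes leg 4 → 9:55 PM UTC.
Saltmere is UTC−1:00, so local arrival = 9:55 PM − 1:00 = 8:55 PM on Aug 15.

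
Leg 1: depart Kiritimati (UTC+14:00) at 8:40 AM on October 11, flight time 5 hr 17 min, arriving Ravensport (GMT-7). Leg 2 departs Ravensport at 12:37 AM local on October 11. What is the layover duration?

Convert departure to UTC: 8:40 AM − 14:00 = 6:40 PM UTC on Oct 10.
Add 5 hours and 17 minutes flight time → 11:57 PM UTC.
Ravensport is UTC−7:00, so local arrival = 11:57 PM − 7:00 = 4:57 PM on Oct 10.
Layover = 12:37 AM − 4:57 PM (+1 day) = 7 hours 40 minutes.

7 hours 40 minutes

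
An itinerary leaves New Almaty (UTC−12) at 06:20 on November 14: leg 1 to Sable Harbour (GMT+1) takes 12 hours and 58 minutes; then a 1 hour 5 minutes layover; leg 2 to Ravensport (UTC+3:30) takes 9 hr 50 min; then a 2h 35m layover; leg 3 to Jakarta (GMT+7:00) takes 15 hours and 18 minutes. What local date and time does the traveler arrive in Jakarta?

19:06 on November 16

Convert departure to UTC: 06:20 + 12:00 = 18:20 UTC on Nov 14.
Add 12 hours and 58 minutes leg 1 → 07:18 UTC (Nov 15).
Add 1 hour and 5 minutes layover in Sable Harbour → 08:23 UTC.
Add 9 hours and 50 minutes leg 2 → 18:13 UTC.
Add 2 hours and 35 minutes layover in Ravensport → 20:48 UTC.
Add 15 hours 18 minutes leg 3 → 12:06 UTC (Nov 16).
Jakarta is UTC+7:00, so local arrival = 12:06 + 7:00 = 19:06 on Nov 16.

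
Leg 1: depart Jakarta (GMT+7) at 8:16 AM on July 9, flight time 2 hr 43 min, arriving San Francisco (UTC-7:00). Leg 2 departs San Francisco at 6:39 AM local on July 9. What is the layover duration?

9 hours 40 minutes

Convert departure to UTC: 8:16 AM − 7:00 = 1:16 AM UTC on Jul 9.
Add 2 hours and 43 minutes flight time → 3:59 AM UTC.
San Francisco is UTC−7:00, so local arrival = 3:59 AM − 7:00 = 8:59 PM on Jul 8.
Layover = 6:39 AM − 8:59 PM (+1 day) = 9 hours 40 minutes.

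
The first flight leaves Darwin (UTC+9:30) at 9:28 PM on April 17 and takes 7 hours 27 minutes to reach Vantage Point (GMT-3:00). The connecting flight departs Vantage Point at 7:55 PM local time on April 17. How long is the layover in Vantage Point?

3 hours 30 minutes

Convert departure to UTC: 9:28 PM − 9:30 = 11:58 AM UTC on Apr 17.
Add 7 hours and 27 minutes flight time → 7:25 PM UTC.
Vantage Point is UTC−3:00, so local arrival = 7:25 PM − 3:00 = 4:25 PM on Apr 17.
Layover = 7:55 PM − 4:25 PM = 3 hours 30 minutes.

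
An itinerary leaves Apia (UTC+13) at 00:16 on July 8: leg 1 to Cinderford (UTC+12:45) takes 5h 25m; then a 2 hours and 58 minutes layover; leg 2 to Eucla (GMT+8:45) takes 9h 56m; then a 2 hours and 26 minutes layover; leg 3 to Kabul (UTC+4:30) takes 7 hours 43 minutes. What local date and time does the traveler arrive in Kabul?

Convert departure to UTC: 00:16 − 13:00 = 11:16 UTC on Jul 7.
Add 5 hours 25 minutes leg 1 → 16:41 UTC.
Add 2 hours and 58 minutes layover in Cinderford → 19:39 UTC.
Add 9 hours and 56 minutes leg 2 → 05:35 UTC (Jul 8).
Add 2 hours and 26 minutes layover in Eucla → 08:01 UTC.
Add 7 hours and 43 minutes leg 3 → 15:44 UTC.
Kabul is UTC+4:30, so local arrival = 15:44 + 4:30 = 20:14 on Jul 8.

20:14 on July 8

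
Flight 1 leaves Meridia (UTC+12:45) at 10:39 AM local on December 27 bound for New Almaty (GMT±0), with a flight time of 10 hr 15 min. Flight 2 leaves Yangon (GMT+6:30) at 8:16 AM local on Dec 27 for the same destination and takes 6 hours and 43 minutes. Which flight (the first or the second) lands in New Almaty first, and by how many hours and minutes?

Flight 1 in UTC: 10:39 AM − 12:45 = 9:54 PM on Dec 26.
+10 hours and 15 minutes → arrive 8:09 AM UTC on Dec 27.
Flight 2 in UTC: 8:16 AM − 6:30 = 1:46 AM on Dec 27.
+6 hours and 43 minutes → arrive 8:29 AM UTC on Dec 27.
Flight 1 lands earlier by 20 minutes.

the first, by 20 minutes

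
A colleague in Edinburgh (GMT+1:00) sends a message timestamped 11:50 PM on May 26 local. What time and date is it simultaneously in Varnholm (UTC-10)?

In UTC: 11:50 PM − 1:00 = 10:50 PM on May 26.
Varnholm is UTC−10:00: 10:50 PM − 10:00 = 12:50 PM on May 26.

12:50 PM on May 26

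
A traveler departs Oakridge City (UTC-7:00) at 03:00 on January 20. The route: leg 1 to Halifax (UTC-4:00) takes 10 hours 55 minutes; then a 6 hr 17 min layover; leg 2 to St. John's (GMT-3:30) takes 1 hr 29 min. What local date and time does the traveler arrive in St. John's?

01:11 on January 21

Convert departure to UTC: 03:00 + 7:00 = 10:00 UTC on Jan 20.
Add 10 hours and 55 minutes leg 1 → 20:55 UTC.
Add 6 hours and 17 minutes layover in Halifax → 03:12 UTC (Jan 21).
Add 1 hour and 29 minutes leg 2 → 04:41 UTC.
St. John's is UTC−3:30, so local arrival = 04:41 − 3:30 = 01:11 on Jan 21.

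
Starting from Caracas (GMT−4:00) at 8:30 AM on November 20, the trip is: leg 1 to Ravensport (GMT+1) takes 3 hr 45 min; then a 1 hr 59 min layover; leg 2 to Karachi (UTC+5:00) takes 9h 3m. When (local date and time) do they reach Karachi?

8:17 AM on November 21

Convert departure to UTC: 8:30 AM + 4:00 = 12:30 PM UTC on Nov 20.
Add 3 hours and 45 minutes leg 1 → 4:15 PM UTC.
Add 1 hour 59 minutes layover in Ravensport → 6:14 PM UTC.
Add 9 hours 3 minutes leg 2 → 3:17 AM UTC (Nov 21).
Karachi is UTC+5:00, so local arrival = 3:17 AM + 5:00 = 8:17 AM on Nov 21.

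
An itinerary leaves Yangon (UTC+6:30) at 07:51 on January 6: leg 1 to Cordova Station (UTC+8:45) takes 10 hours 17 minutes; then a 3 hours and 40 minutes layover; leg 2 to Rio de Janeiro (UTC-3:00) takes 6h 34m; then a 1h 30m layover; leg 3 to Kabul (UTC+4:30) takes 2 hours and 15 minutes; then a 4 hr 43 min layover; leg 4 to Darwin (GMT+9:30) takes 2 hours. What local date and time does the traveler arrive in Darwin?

Convert departure to UTC: 07:51 − 6:30 = 01:21 UTC on Jan 6.
Add 10 hours 17 minutes leg 1 → 11:38 UTC.
Add 3 hours and 40 minutes layover in Cordova Station → 15:18 UTC.
Add 6 hours 34 minutes leg 2 → 21:52 UTC.
Add 1 hour 30 minutes layover in Rio de Janeiro → 23:22 UTC.
Add 2 hours and 15 minutes leg 3 → 01:37 UTC (Jan 7).
Add 4 hours and 43 minutes layover in Kabul → 06:20 UTC.
Add 2 hours leg 4 → 08:20 UTC.
Darwin is UTC+9:30, so local arrival = 08:20 + 9:30 = 17:50 on Jan 7.

17:50 on January 7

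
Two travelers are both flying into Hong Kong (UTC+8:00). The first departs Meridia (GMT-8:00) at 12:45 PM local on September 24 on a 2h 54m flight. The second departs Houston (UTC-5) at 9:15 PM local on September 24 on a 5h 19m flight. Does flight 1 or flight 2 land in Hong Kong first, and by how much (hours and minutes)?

the first, by 7 hours 55 minutes

Flight 1 in UTC: 12:45 PM + 8:00 = 8:45 PM on Sep 24.
+2 hours and 54 minutes → arrive 11:39 PM UTC on Sep 24.
Flight 2 in UTC: 9:15 PM + 5:00 = 2:15 AM on Sep 25.
+5 hours 19 minutes → arrive 7:34 AM UTC on Sep 25.
Flight 1 lands earlier by 7 hours 55 minutes.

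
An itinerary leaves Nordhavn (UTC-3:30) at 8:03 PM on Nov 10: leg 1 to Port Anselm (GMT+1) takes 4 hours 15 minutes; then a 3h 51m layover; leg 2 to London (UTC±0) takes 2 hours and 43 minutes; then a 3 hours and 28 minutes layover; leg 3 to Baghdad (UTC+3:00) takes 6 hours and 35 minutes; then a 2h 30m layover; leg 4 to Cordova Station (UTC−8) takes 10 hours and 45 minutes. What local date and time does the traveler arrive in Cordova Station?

Convert departure to UTC: 8:03 PM + 3:30 = 11:33 PM UTC on Nov 10.
Add 4 hours and 15 minutes leg 1 → 3:48 AM UTC (Nov 11).
Add 3 hours 51 minutes layover in Port Anselm → 7:39 AM UTC.
Add 2 hours and 43 minutes leg 2 → 10:22 AM UTC.
Add 3 hours and 28 minutes layover in London → 1:50 PM UTC.
Add 6 hours 35 minutes leg 3 → 8:25 PM UTC.
Add 2 hours and 30 minutes layover in Baghdad → 10:55 PM UTC.
Add 10 hours and 45 minutes leg 4 → 9:40 AM UTC (Nov 12).
Cordova Station is UTC−8:00, so local arrival = 9:40 AM − 8:00 = 1:40 AM on Nov 12.

1:40 AM on Nov 12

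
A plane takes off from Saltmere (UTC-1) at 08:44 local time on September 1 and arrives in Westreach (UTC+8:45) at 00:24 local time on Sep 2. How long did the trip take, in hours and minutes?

5 hours 55 minutes

Departure in UTC: 08:44 + 1:00 = 09:44 on Sep 1.
Arrival in UTC: 00:24 − 8:45 = 15:39 on Sep 1.
Elapsed = 15:39 − 09:44 = 5 hours 55 minutes.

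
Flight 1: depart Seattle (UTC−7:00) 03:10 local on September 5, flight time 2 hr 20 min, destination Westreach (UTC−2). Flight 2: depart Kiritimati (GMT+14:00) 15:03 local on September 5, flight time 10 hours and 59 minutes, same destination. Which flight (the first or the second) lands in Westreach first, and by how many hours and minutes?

the second, by 28 minutes

Flight 1 in UTC: 03:10 + 7:00 = 10:10 on Sep 5.
+2 hours 20 minutes → arrive 12:30 UTC on Sep 5.
Flight 2 in UTC: 15:03 − 14:00 = 01:03 on Sep 5.
+10 hours 59 minutes → arrive 12:02 UTC on Sep 5.
Flight 2 lands earlier by 28 minutes.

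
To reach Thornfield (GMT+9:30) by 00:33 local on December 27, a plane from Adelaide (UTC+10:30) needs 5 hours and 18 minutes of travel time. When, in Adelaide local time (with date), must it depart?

20:15 on Dec 26

Target arrival in UTC: 00:33 − 9:30 = 15:03 on Dec 26.
Subtract 5 hours and 18 minutes → departure 09:45 UTC on Dec 26.
Adelaide is UTC+10:30: 09:45 + 10:30 = 20:15 on Dec 26.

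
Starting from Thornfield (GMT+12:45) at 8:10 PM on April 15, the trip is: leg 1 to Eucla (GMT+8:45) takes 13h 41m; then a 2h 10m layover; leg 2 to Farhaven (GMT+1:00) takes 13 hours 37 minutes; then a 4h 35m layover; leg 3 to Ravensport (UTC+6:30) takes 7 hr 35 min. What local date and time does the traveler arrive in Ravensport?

Convert departure to UTC: 8:10 PM − 12:45 = 7:25 AM UTC on Apr 15.
Add 13 hours 41 minutes leg 1 → 9:06 PM UTC.
Add 2 hours and 10 minutes layover in Eucla → 11:16 PM UTC.
Add 13 hours and 37 minutes leg 2 → 12:53 PM UTC (Apr 16).
Add 4 hours and 35 minutes layover in Farhaven → 5:28 PM UTC.
Add 7 hours 35 minutes leg 3 → 1:03 AM UTC (Apr 17).
Ravensport is UTC+6:30, so local arrival = 1:03 AM + 6:30 = 7:33 AM on Apr 17.

7:33 AM on April 17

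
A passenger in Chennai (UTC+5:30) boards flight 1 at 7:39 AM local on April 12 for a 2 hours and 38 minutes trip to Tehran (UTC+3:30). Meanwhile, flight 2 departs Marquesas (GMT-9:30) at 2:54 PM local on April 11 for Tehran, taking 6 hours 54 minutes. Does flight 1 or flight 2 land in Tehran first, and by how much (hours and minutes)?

Flight 1 in UTC: 7:39 AM − 5:30 = 2:09 AM on Apr 12.
+2 hours 38 minutes → arrive 4:47 AM UTC on Apr 12.
Flight 2 in UTC: 2:54 PM + 9:30 = 12:24 AM on Apr 12.
+6 hours and 54 minutes → arrive 7:18 AM UTC on Apr 12.
Flight 1 lands earlier by 2 hours 31 minutes.

the first, by 2 hours 31 minutes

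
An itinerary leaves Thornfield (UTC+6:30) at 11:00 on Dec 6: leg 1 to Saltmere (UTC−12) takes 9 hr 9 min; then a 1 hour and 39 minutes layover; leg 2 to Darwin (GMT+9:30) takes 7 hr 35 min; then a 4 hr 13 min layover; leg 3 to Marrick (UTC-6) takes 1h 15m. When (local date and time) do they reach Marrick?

22:21 on December 6

Convert departure to UTC: 11:00 − 6:30 = 04:30 UTC on Dec 6.
Add 9 hours 9 minutes leg 1 → 13:39 UTC.
Add 1 hour 39 minutes layover in Saltmere → 15:18 UTC.
Add 7 hours 35 minutes leg 2 → 22:53 UTC.
Add 4 hours and 13 minutes layover in Darwin → 03:06 UTC (Dec 7).
Add 1 hour and 15 minutes leg 3 → 04:21 UTC.
Marrick is UTC−6:00, so local arrival = 04:21 − 6:00 = 22:21 on Dec 6.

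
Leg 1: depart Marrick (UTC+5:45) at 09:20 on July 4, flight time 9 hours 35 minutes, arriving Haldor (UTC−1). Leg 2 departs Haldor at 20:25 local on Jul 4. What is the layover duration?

Convert departure to UTC: 09:20 − 5:45 = 03:35 UTC on Jul 4.
Add 9 hours and 35 minutes flight time → 13:10 UTC.
Haldor is UTC−1:00, so local arrival = 13:10 − 1:00 = 12:10 on Jul 4.
Layover = 20:25 − 12:10 = 8 hours 15 minutes.

8 hours 15 minutes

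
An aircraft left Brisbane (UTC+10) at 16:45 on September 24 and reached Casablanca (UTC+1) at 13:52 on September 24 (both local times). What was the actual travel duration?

6 hours 7 minutes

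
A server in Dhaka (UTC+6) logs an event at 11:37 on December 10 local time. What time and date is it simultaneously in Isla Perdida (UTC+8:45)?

14:22 on December 10

Isla Perdida is 2:45 ahead of Dhaka.
Shift by the zone difference: 11:37 + 2:45 = 14:22 on Dec 10 in Isla Perdida.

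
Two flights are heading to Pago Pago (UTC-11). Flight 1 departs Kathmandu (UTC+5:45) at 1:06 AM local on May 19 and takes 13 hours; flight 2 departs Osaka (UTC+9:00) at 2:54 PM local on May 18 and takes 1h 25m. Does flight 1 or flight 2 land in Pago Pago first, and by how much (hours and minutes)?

Flight 1 in UTC: 1:06 AM − 5:45 = 7:21 PM on May 18.
+13 hours → arrive 8:21 AM UTC on May 19.
Flight 2 in UTC: 2:54 PM − 9:00 = 5:54 AM on May 18.
+1 hour 25 minutes → arrive 7:19 AM UTC on May 18.
Flight 2 lands earlier by 25 hours 2 minutes.

the second, by 25 hours 2 minutes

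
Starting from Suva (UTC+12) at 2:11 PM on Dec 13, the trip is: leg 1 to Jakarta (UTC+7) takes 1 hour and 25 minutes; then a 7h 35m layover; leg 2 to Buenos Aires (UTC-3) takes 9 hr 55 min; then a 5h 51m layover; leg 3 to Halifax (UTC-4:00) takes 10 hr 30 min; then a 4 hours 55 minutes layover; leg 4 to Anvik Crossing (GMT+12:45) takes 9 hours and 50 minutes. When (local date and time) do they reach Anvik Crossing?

4:57 PM on December 15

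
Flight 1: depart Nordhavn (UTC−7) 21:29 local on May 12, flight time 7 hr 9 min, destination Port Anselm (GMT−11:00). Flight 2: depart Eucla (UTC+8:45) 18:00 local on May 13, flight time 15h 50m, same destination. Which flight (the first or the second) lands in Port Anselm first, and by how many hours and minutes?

the first, by 13 hours 27 minutes

Flight 1 in UTC: 21:29 + 7:00 = 04:29 on May 13.
+7 hours 9 minutes → arrive 11:38 UTC on May 13.
Flight 2 in UTC: 18:00 − 8:45 = 09:15 on May 13.
+15 hours and 50 minutes → arrive 01:05 UTC on May 14.
Flight 1 lands earlier by 13 hours 27 minutes.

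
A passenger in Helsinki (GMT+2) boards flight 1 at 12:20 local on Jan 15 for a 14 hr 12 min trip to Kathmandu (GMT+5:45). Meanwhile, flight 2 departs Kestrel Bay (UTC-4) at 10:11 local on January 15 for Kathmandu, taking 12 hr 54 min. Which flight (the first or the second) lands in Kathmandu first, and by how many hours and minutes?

the first, by 2 hours 33 minutes

Flight 1 in UTC: 12:20 − 2:00 = 10:20 on Jan 15.
+14 hours 12 minutes → arrive 00:32 UTC on Jan 16.
Flight 2 in UTC: 10:11 + 4:00 = 14:11 on Jan 15.
+12 hours and 54 minutes → arrive 03:05 UTC on Jan 16.
Flight 1 lands earlier by 2 hours 33 minutes.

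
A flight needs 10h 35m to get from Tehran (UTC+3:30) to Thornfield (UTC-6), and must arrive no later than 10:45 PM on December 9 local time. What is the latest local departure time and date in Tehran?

9:40 PM on Dec 9

Target arrival in UTC: 10:45 PM + 6:00 = 4:45 AM on Dec 10.
Subtract 10 hours and 35 minutes → departure 6:10 PM UTC on Dec 9.
Tehran is UTC+3:30: 6:10 PM + 3:30 = 9:40 PM on Dec 9.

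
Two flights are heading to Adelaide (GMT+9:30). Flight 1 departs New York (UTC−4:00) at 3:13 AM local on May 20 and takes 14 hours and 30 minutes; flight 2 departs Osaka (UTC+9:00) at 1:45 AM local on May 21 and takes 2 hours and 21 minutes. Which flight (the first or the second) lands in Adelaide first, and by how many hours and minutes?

Flight 1 in UTC: 3:13 AM + 4:00 = 7:13 AM on May 20.
+14 hours 30 minutes → arrive 9:43 PM UTC on May 20.
Flight 2 in UTC: 1:45 AM − 9:00 = 4:45 PM on May 20.
+2 hours 21 minutes → arrive 7:06 PM UTC on May 20.
Flight 2 lands earlier by 2 hours 37 minutes.

the second, by 2 hours 37 minutes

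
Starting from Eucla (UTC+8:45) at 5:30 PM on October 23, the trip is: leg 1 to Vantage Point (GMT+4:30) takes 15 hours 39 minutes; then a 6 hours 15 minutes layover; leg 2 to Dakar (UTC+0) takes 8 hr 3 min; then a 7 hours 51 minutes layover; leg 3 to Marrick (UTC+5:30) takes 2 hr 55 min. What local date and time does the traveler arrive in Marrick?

Convert departure to UTC: 5:30 PM − 8:45 = 8:45 AM UTC on Oct 23.
Add 15 hours and 39 minutes leg 1 → 12:24 AM UTC (Oct 24).
Add 6 hours and 15 minutes layover in Vantage Point → 6:39 AM UTC.
Add 8 hours and 3 minutes leg 2 → 2:42 PM UTC.
Add 7 hours and 51 minutes layover in Dakar → 10:33 PM UTC.
Add 2 hours 55 minutes leg 3 → 1:28 AM UTC (Oct 25).
Marrick is UTC+5:30, so local arrival = 1:28 AM + 5:30 = 6:58 AM on Oct 25.

6:58 AM on October 25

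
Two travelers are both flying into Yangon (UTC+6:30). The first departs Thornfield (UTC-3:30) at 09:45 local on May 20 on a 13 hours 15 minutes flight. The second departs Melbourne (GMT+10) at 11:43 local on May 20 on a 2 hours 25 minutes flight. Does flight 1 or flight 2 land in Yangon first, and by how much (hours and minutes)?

the second, by 22 hours 22 minutes

Flight 1 in UTC: 09:45 + 3:30 = 13:15 on May 20.
+13 hours and 15 minutes → arrive 02:30 UTC on May 21.
Flight 2 in UTC: 11:43 − 10:00 = 01:43 on May 20.
+2 hours and 25 minutes → arrive 04:08 UTC on May 20.
Flight 2 lands earlier by 22 hours 22 minutes.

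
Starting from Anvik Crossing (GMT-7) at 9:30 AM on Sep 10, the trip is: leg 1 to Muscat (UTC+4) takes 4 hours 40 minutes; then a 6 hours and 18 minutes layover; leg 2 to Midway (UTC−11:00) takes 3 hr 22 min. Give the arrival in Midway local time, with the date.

Convert departure to UTC: 9:30 AM + 7:00 = 4:30 PM UTC on Sep 10.
Add 4 hours and 40 minutes leg 1 → 9:10 PM UTC.
Add 6 hours 18 minutes layover in Muscat → 3:28 AM UTC (Sep 11).
Add 3 hours and 22 minutes leg 2 → 6:50 AM UTC.
Midway is UTC−11:00, so local arrival = 6:50 AM − 11:00 = 7:50 PM on Sep 10.

7:50 PM on September 10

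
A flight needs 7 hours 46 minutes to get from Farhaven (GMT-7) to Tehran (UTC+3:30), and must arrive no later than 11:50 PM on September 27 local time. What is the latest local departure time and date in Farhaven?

5:34 AM on Sep 27

Target arrival in UTC: 11:50 PM − 3:30 = 8:20 PM on Sep 27.
Subtract 7 hours and 46 minutes → departure 12:34 PM UTC on Sep 27.
Farhaven is UTC−7:00: 12:34 PM − 7:00 = 5:34 AM on Sep 27.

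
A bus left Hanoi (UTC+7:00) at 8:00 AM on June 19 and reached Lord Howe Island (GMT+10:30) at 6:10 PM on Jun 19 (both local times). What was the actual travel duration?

Departure in UTC: 8:00 AM − 7:00 = 1:00 AM on Jun 19.
Arrival in UTC: 6:10 PM − 10:30 = 7:40 AM on Jun 19.
Elapsed = 7:40 AM − 1:00 AM = 6 hours 40 minutes.

6 hours 40 minutes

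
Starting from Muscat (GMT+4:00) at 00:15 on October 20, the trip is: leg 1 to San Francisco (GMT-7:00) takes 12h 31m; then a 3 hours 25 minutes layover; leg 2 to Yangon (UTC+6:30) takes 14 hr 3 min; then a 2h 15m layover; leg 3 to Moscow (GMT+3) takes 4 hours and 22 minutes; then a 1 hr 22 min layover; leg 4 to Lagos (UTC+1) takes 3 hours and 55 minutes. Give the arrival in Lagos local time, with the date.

15:08 on October 21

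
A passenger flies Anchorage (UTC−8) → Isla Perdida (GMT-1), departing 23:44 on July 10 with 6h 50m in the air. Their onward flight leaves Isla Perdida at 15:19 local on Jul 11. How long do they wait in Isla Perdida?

1 hour 45 minutes

Convert departure to UTC: 23:44 + 8:00 = 07:44 UTC on Jul 11.
Add 6 hours 50 minutes flight time → 14:34 UTC.
Isla Perdida is UTC−1:00, so local arrival = 14:34 − 1:00 = 13:34 on Jul 11.
Layover = 15:19 − 13:34 = 1 hour 45 minutes.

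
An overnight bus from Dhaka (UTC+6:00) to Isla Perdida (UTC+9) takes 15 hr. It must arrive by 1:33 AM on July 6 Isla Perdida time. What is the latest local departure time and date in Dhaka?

7:33 AM on July 5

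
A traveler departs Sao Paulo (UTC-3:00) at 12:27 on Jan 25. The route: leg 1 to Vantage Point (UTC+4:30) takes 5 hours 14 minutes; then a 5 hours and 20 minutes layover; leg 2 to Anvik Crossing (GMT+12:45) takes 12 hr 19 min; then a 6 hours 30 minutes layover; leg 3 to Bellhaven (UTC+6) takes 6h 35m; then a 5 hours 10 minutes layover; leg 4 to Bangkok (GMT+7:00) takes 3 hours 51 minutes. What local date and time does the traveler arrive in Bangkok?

Convert departure to UTC: 12:27 + 3:00 = 15:27 UTC on Jan 25.
Add 5 hours 14 minutes leg 1 → 20:41 UTC.
Add 5 hours 20 minutes layover in Vantage Point → 02:01 UTC (Jan 26).
Add 12 hours and 19 minutes leg 2 → 14:20 UTC.
Add 6 hours 30 minutes layover in Anvik Crossing → 20:50 UTC.
Add 6 hours and 35 minutes leg 3 → 03:25 UTC (Jan 27).
Add 5 hours and 10 minutes layover in Bellhaven → 08:35 UTC.
Add 3 hours 51 minutes leg 4 → 12:26 UTC.
Bangkok is UTC+7:00, so local arrival = 12:26 + 7:00 = 19:26 on Jan 27.

19:26 on January 27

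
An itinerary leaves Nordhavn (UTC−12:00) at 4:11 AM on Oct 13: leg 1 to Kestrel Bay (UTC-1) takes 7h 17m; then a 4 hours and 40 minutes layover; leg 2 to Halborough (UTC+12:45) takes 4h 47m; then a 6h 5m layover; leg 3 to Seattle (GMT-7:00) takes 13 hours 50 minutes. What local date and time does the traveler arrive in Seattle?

9:50 PM on Oct 14

Convert departure to UTC: 4:11 AM + 12:00 = 4:11 PM UTC on Oct 13.
Add 7 hours and 17 minutes leg 1 → 11:28 PM UTC.
Add 4 hours and 40 minutes layover in Kestrel Bay → 4:08 AM UTC (Oct 14).
Add 4 hours and 47 minutes leg 2 → 8:55 AM UTC.
Add 6 hours 5 minutes layover in Halborough → 3:00 PM UTC.
Add 13 hours and 50 minutes leg 3 → 4:50 AM UTC (Oct 15).
Seattle is UTC−7:00, so local arrival = 4:50 AM − 7:00 = 9:50 PM on Oct 14.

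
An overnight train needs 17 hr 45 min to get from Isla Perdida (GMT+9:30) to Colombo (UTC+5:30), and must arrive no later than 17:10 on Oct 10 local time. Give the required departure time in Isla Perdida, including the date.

03:25 on October 10

Target arrival in UTC: 17:10 − 5:30 = 11:40 on Oct 10.
Subtract 17 hours and 45 minutes → departure 17:55 UTC on Oct 9.
Isla Perdida is UTC+9:30: 17:55 + 9:30 = 03:25 on Oct 10.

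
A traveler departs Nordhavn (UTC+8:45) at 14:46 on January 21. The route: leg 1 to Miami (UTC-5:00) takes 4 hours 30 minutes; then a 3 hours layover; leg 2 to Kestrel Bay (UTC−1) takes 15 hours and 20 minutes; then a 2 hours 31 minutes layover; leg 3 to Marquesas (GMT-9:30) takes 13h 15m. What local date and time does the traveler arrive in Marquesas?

Convert departure to UTC: 14:46 − 8:45 = 06:01 UTC on Jan 21.
Add 4 hours and 30 minutes leg 1 → 10:31 UTC.
Add 3 hours layover in Miami → 13:31 UTC.
Add 15 hours 20 minutes leg 2 → 04:51 UTC (Jan 22).
Add 2 hours and 31 minutes layover in Kestrel Bay → 07:22 UTC.
Add 13 hours 15 minutes leg 3 → 20:37 UTC.
Marquesas is UTC−9:30, so local arrival = 20:37 − 9:30 = 11:07 on Jan 22.

11:07 on January 22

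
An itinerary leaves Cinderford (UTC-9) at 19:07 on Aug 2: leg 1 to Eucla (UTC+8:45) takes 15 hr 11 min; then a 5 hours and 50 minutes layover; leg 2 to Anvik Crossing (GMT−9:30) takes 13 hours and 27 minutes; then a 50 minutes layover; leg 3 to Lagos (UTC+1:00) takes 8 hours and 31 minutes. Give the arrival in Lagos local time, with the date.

Convert departure to UTC: 19:07 + 9:00 = 04:07 UTC on Aug 3.
Add 15 hours and 11 minutes leg 1 → 19:18 UTC.
Add 5 hours and 50 minutes layover in Eucla → 01:08 UTC (Aug 4).
Add 13 hours 27 minutes leg 2 → 14:35 UTC.
Add 50 minutes layover in Anvik Crossing → 15:25 UTC.
Add 8 hours 31 minutes leg 3 → 23:56 UTC.
Lagos is UTC+1:00, so local arrival = 23:56 + 1:00 = 00:56 on Aug 5.

00:56 on August 5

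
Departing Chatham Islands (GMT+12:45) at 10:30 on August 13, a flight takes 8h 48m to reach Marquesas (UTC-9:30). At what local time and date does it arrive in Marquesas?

Marquesas is 22:15 behind Chatham Islands.
After 8 hours 48 minutes it is 19:18 in Chatham Islands.
Shift by the zone difference: 19:18 − 22:15 = 21:03 on Aug 12 in Marquesas.

21:03 on August 12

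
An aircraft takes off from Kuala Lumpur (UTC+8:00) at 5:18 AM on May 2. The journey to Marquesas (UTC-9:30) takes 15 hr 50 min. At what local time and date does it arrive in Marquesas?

3:38 AM on May 2

Marquesas is 17:30 behind Kuala Lumpur.
After 15 hours and 50 minutes it is 9:08 PM in Kuala Lumpur.
Shift by the zone difference: 9:08 PM − 17:30 = 3:38 AM on May 2 in Marquesas.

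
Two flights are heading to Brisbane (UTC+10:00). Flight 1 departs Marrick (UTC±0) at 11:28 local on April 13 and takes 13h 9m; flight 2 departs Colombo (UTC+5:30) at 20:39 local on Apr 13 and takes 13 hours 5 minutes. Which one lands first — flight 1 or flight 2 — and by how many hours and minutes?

the first, by 3 hours 37 minutes

Flight 1 departs at 11:28 UTC (Apr 13).
+13 hours 9 minutes → arrive 00:37 UTC on Apr 14.
Flight 2 in UTC: 20:39 − 5:30 = 15:09 on Apr 13.
+13 hours and 5 minutes → arrive 04:14 UTC on Apr 14.
Flight 1 lands earlier by 3 hours 37 minutes.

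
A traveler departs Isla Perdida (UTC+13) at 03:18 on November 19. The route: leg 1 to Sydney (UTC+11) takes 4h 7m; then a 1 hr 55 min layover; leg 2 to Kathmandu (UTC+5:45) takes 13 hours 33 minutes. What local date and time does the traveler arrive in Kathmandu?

15:38 on November 19

Convert departure to UTC: 03:18 − 13:00 = 14:18 UTC on Nov 18.
Add 4 hours and 7 minutes leg 1 → 18:25 UTC.
Add 1 hour 55 minutes layover in Sydney → 20:20 UTC.
Add 13 hours 33 minutes leg 2 → 09:53 UTC (Nov 19).
Kathmandu is UTC+5:45, so local arrival = 09:53 + 5:45 = 15:38 on Nov 19.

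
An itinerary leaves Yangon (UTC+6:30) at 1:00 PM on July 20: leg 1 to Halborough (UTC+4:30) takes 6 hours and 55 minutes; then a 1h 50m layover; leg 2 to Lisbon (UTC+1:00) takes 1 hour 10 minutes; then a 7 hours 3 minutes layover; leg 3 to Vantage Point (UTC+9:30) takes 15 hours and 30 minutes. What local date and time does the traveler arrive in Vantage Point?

12:28 AM on July 22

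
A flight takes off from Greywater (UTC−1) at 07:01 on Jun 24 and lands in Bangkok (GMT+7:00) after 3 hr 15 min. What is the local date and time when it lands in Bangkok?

18:16 on June 24

Bangkok is 8:00 ahead of Greywater.
After 3 hours 15 minutes it is 10:16 in Greywater.
Shift by the zone difference: 10:16 + 8:00 = 18:16 on Jun 24 in Bangkok.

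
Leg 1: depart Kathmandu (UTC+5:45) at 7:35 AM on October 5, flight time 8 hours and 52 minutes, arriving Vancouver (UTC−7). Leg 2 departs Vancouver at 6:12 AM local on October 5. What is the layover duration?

Convert departure to UTC: 7:35 AM − 5:45 = 1:50 AM UTC on Oct 5.
Add 8 hours 52 minutes flight time → 10:42 AM UTC.
Vancouver is UTC−7:00, so local arrival = 10:42 AM − 7:00 = 3:42 AM on Oct 5.
Layover = 6:12 AM − 3:42 AM = 2 hours 30 minutes.

2 hours 30 minutes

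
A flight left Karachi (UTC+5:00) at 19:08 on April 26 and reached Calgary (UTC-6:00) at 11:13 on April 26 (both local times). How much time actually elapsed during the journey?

3 hours 5 minutes

Departure in UTC: 19:08 − 5:00 = 14:08 on Apr 26.
Arrival in UTC: 11:13 + 6:00 = 17:13 on Apr 26.
Elapsed = 17:13 − 14:08 = 3 hours 5 minutes.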